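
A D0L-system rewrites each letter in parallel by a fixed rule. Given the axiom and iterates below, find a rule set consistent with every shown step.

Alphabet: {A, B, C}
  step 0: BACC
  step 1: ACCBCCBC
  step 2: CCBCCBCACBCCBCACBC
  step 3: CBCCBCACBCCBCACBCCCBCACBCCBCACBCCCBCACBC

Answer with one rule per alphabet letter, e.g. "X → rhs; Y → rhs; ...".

  step 2 ⇒ step 3: CCBCCBCACBCCBCACBC ⇒ CBC·CBC·A·CBC·CBC·A·CBC·C·CBC·A·CBC·CBC·A·CBC·C·CBC·A·CBC
    A ↦ C
    B ↦ A
    C ↦ CBC

A->C, B->A, C->CBC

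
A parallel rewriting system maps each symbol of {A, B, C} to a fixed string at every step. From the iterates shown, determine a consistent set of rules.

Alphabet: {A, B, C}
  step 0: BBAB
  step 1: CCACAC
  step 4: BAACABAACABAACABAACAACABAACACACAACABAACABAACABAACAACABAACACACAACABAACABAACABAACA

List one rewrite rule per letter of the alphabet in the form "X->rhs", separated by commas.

  step 0 ⇒ step 1: BBAB ⇒ C·C·ACA·C
    A ↦ ACA
    B ↦ C
    C ↦ BA  (constrained at step 1)

A->ACA, B->C, C->BA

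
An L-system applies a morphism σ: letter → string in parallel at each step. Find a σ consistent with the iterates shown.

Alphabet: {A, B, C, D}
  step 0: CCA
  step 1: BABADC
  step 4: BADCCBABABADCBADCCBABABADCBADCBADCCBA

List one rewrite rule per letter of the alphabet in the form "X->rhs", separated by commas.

  step 0 ⇒ step 1: CCA ⇒ BA·BA·DC
    A ↦ DC
    C ↦ BA
    B ↦ BA  (constrained at step 1)
    D ↦ C  (constrained at step 1)

A->DC, B->BA, C->BA, D->C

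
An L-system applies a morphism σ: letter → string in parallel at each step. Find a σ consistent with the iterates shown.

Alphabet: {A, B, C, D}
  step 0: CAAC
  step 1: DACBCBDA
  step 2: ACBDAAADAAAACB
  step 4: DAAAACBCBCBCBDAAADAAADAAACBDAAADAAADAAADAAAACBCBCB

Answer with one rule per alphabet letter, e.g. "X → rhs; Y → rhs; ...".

  step 1 ⇒ step 2: DACBCBDA ⇒ A·CB·DA·AA·DA·AA·A·CB
    A ↦ CB
    B ↦ AA
    C ↦ DA
    D ↦ A

A->CB, B->AA, C->DA, D->A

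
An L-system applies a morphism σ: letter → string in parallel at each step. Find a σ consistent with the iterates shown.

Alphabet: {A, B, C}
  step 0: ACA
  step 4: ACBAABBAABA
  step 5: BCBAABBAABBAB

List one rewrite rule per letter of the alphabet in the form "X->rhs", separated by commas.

  step 4 ⇒ step 5: ACBAABBAABA ⇒ B·CBA·A·B·B·A·A·B·B·A·B
    A ↦ B
    B ↦ A
    C ↦ CBA

A->B, B->A, C->CBA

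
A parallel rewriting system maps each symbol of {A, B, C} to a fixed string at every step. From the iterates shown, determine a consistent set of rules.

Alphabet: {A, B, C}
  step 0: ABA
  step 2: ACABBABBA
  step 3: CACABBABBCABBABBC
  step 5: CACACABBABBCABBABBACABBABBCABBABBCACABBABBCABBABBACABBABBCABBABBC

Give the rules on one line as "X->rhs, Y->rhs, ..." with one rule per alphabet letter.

  step 2 ⇒ step 3: ACABBABBA ⇒ C·A·C·ABB·ABB·C·ABB·ABB·C
    A ↦ C
    B ↦ ABB
    C ↦ A

A->C, B->ABB, C->A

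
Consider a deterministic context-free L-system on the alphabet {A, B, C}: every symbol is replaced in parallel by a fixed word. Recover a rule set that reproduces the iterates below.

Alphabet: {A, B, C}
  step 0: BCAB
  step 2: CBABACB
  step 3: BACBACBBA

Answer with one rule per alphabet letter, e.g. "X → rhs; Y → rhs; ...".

A->CB, B->A, C->B

  step 2 ⇒ step 3: CBABACB ⇒ B·A·CB·A·CB·B·A
    A ↦ CB
    B ↦ A
    C ↦ B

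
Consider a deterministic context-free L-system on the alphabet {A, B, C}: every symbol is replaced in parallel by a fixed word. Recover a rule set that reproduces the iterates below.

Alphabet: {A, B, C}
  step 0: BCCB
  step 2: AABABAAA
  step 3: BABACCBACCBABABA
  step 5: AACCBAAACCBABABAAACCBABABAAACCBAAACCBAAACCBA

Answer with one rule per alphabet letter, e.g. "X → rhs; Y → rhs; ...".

  step 2 ⇒ step 3: AABABAAA ⇒ BA·BA·CC·BA·CC·BA·BA·BA
    A ↦ BA
    B ↦ CC
    C ↦ A  (constrained at step 0)

A->BA, B->CC, C->A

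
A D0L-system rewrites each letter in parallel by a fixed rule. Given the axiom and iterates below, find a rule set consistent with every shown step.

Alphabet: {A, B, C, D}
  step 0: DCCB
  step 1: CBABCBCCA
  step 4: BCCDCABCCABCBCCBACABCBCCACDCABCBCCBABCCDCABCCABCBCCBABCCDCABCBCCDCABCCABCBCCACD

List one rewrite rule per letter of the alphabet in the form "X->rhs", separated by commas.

  step 0 ⇒ step 1: DCCB ⇒ CBA·BC·BC·CA
    B ↦ CA
    C ↦ BC
    D ↦ CBA
    A ↦ CD  (constrained at step 1)

A->CD, B->CA, C->BC, D->CBA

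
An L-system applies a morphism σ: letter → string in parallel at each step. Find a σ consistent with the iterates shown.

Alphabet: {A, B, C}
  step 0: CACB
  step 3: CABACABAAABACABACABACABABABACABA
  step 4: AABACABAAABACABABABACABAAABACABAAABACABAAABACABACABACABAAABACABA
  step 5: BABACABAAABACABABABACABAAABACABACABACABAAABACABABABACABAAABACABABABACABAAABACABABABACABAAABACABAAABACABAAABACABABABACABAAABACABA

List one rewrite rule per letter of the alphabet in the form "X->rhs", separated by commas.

A->BA, B->CA, C->AA

  step 4 ⇒ step 5: AABACABAAABACABABABACABAAABACABAAABACABAAABACABACABACABAAABACABA ⇒ BA·BA·CA·BA·AA·BA·CA·BA·BA·BA·CA·BA·AA·BA·CA·BA·CA·BA·CA·BA·AA·BA·CA·BA·BA·BA·CA·BA·AA·BA·CA·BA·BA·BA·CA·BA·AA·BA·CA·BA·BA·BA·CA·BA·AA·BA·CA·BA·AA·BA·CA·BA·AA·BA·CA·BA·BA·BA·CA·BA·AA·BA·CA·BA
    A ↦ BA
    B ↦ CA
    C ↦ AA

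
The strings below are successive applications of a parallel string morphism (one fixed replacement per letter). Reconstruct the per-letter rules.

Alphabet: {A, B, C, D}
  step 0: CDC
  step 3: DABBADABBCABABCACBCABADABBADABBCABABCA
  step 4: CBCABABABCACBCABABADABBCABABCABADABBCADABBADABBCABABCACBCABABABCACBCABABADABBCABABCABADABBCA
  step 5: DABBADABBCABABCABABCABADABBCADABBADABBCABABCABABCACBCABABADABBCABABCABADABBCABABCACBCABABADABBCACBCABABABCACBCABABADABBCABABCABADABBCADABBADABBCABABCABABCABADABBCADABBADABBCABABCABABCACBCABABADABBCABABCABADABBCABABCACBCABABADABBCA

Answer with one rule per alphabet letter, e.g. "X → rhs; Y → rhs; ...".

A->BCA, B->BA, C->DAB, D->C

  step 4 ⇒ step 5: CBCABABABCACBCABABADABBCABABCABADABBCADABBADABBCABABCACBCABABABCACBCABABADABBCABABCABADABBCA ⇒ DAB·BA·DAB·BCA·BA·BCA·BA·BCA·BA·DAB·BCA·DAB·BA·DAB·BCA·BA·BCA·BA·BCA·C·BCA·BA·BA·DAB·BCA·BA·BCA·BA·DAB·BCA·BA·BCA·C·BCA·BA·BA·DAB·BCA·C·BCA·BA·BA·BCA·C·BCA·BA·BA·DAB·BCA·BA·BCA·BA·DAB·BCA·DAB·BA·DAB·BCA·BA·BCA·BA·BCA·BA·DAB·BCA·DAB·BA·DAB·BCA·BA·BCA·BA·BCA·C·BCA·BA·BA·DAB·BCA·BA·BCA·BA·DAB·BCA·BA·BCA·C·BCA·BA·BA·DAB·BCA
    A ↦ BCA
    B ↦ BA
    C ↦ DAB
    D ↦ C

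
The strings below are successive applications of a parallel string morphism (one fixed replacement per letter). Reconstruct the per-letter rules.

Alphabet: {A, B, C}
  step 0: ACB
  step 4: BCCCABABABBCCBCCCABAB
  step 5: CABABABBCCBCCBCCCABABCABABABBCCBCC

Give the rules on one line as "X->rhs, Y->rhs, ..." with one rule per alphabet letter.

  step 4 ⇒ step 5: BCCCABABABBCCBCCCABAB ⇒ C·AB·AB·AB·BC·C·BC·C·BC·C·C·AB·AB·C·AB·AB·AB·BC·C·BC·C
    A ↦ BC
    B ↦ C
    C ↦ AB

A->BC, B->C, C->AB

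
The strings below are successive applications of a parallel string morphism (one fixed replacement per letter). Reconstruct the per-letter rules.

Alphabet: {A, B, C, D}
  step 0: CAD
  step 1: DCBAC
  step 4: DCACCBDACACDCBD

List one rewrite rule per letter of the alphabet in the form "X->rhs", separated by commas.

  step 0 ⇒ step 1: CAD ⇒ D·CB·AC
    A ↦ CB
    C ↦ D
    D ↦ AC
    B ↦ C  (constrained at step 1)

A->CB, B->C, C->D, D->AC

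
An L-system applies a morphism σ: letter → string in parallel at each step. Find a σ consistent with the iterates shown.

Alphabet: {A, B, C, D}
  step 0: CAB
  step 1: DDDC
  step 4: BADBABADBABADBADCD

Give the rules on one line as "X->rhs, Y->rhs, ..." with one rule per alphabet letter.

A->D, B->DC, C->D, D->BA

  step 0 ⇒ step 1: CAB ⇒ D·D·DC
    A ↦ D
    B ↦ DC
    C ↦ D
    D ↦ BA  (constrained at step 1)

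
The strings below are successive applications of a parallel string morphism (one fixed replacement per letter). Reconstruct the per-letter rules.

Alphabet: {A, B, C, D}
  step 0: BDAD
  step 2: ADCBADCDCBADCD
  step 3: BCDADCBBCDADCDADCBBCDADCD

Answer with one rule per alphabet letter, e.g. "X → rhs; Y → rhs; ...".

A->B, B->CB, C->AD, D->CD

  step 2 ⇒ step 3: ADCBADCDCBADCD ⇒ B·CD·AD·CB·B·CD·AD·CD·AD·CB·B·CD·AD·CD
    A ↦ B
    B ↦ CB
    C ↦ AD
    D ↦ CD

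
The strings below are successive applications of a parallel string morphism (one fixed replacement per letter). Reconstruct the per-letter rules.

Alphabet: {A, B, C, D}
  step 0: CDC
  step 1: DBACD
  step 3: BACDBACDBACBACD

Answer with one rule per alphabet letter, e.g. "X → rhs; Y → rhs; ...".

A->C, B->BA, C->D, D->BAC

  step 0 ⇒ step 1: CDC ⇒ D·BAC·D
    C ↦ D
    D ↦ BAC
    A ↦ C  (constrained at step 1)
    B ↦ BA  (constrained at step 1)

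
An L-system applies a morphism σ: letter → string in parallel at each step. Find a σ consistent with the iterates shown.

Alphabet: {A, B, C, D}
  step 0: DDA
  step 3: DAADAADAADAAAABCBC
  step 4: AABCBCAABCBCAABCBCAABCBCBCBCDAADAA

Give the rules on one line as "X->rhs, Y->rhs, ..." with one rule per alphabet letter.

A->BC, B->D, C->AA, D->AA

  step 3 ⇒ step 4: DAADAADAADAAAABCBC ⇒ AA·BC·BC·AA·BC·BC·AA·BC·BC·AA·BC·BC·BC·BC·D·AA·D·AA
    A ↦ BC
    B ↦ D
    C ↦ AA
    D ↦ AA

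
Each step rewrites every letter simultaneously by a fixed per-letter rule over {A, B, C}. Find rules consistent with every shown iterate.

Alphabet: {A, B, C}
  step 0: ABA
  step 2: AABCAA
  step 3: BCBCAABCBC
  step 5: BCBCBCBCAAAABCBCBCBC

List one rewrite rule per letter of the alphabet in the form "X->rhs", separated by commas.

A->BC, B->A, C->A

  step 2 ⇒ step 3: AABCAA ⇒ BC·BC·A·A·BC·BC
    A ↦ BC
    B ↦ A
    C ↦ A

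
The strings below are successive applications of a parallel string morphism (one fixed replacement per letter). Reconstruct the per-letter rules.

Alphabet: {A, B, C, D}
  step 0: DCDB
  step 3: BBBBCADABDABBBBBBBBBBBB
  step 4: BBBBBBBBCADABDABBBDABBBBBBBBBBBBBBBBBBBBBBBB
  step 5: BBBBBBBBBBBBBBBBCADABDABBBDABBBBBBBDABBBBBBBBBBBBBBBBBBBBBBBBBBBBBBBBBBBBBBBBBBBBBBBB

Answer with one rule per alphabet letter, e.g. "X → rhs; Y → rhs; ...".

A->DA, B->BB, C->CA, D->B

  step 4 ⇒ step 5: BBBBBBBBCADABDABBBDABBBBBBBBBBBBBBBBBBBBBBBB ⇒ BB·BB·BB·BB·BB·BB·BB·BB·CA·DA·B·DA·BB·B·DA·BB·BB·BB·B·DA·BB·BB·BB·BB·BB·BB·BB·BB·BB·BB·BB·BB·BB·BB·BB·BB·BB·BB·BB·BB·BB·BB·BB·BB
    A ↦ DA
    B ↦ BB
    C ↦ CA
    D ↦ B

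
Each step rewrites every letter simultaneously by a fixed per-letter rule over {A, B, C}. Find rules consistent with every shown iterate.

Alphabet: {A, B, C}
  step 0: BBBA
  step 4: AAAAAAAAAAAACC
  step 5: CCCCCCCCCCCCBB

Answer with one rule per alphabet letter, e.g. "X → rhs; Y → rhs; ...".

  step 4 ⇒ step 5: AAAAAAAAAAAACC ⇒ C·C·C·C·C·C·C·C·C·C·C·C·B·B
    A ↦ C
    C ↦ B
    B ↦ AA  (constrained at step 0)

A->C, B->AA, C->B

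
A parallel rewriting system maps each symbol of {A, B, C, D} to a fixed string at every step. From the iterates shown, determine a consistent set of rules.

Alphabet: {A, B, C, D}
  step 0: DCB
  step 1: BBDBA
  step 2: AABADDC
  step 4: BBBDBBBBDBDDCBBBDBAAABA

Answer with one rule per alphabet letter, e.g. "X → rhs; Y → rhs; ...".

  step 1 ⇒ step 2: BBDBA ⇒ A·A·B·A·DDC
    A ↦ DDC
    B ↦ A
    D ↦ B
  step 0 ⇒ step 1: DCB ⇒ B·BDB·A
    C ↦ BDB

A->DDC, B->A, C->BDB, D->B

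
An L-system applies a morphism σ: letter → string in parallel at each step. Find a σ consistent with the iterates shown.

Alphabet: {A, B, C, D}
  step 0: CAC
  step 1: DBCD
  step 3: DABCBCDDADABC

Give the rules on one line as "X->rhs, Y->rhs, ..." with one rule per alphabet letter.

  step 0 ⇒ step 1: CAC ⇒ D·BC·D
    A ↦ BC
    C ↦ D
    B ↦ BC  (constrained at step 1)
    D ↦ DA  (constrained at step 1)

A->BC, B->BC, C->D, D->DA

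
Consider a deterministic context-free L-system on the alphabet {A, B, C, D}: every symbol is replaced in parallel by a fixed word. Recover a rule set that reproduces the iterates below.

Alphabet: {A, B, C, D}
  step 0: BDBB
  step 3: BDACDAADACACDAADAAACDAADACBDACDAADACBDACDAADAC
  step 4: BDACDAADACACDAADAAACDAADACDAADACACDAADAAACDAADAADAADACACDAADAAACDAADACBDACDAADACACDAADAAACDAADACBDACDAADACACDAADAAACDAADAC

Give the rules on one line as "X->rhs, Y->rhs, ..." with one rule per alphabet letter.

A->DAA, B->BD, C->DAC, D->AC

  step 3 ⇒ step 4: BDACDAADACACDAADAAACDAADACBDACDAADACBDACDAADAC ⇒ BD·AC·DAA·DAC·AC·DAA·DAA·AC·DAA·DAC·DAA·DAC·AC·DAA·DAA·AC·DAA·DAA·DAA·DAC·AC·DAA·DAA·AC·DAA·DAC·BD·AC·DAA·DAC·AC·DAA·DAA·AC·DAA·DAC·BD·AC·DAA·DAC·AC·DAA·DAA·AC·DAA·DAC
    A ↦ DAA
    B ↦ BD
    C ↦ DAC
    D ↦ AC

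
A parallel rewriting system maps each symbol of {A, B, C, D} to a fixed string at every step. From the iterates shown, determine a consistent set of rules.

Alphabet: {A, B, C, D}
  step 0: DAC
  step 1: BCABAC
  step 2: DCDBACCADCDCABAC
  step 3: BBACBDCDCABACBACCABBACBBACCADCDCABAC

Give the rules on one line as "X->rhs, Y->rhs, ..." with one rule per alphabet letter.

A->CA, B->DCD, C->BAC, D->B

  step 2 ⇒ step 3: DCDBACCADCDCABAC ⇒ B·BAC·B·DCD·CA·BAC·BAC·CA·B·BAC·B·BAC·CA·DCD·CA·BAC
    A ↦ CA
    B ↦ DCD
    C ↦ BAC
    D ↦ B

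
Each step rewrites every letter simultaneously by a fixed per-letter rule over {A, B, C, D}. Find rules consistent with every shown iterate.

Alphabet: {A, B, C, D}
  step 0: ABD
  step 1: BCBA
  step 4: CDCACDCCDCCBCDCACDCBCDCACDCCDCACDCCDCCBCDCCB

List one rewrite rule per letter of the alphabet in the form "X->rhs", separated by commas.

A->B, B->CB, C->CDC, D->A

  step 0 ⇒ step 1: ABD ⇒ B·CB·A
    A ↦ B
    B ↦ CB
    D ↦ A
    C ↦ CDC  (constrained at step 1)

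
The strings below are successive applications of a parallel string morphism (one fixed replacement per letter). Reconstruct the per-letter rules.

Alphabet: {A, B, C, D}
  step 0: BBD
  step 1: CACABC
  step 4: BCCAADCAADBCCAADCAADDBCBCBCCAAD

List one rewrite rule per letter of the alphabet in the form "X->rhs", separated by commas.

  step 0 ⇒ step 1: BBD ⇒ CA·CA·BC
    B ↦ CA
    D ↦ BC
    A ↦ D  (constrained at step 1)
    C ↦ AD  (constrained at step 1)

A->D, B->CA, C->AD, D->BC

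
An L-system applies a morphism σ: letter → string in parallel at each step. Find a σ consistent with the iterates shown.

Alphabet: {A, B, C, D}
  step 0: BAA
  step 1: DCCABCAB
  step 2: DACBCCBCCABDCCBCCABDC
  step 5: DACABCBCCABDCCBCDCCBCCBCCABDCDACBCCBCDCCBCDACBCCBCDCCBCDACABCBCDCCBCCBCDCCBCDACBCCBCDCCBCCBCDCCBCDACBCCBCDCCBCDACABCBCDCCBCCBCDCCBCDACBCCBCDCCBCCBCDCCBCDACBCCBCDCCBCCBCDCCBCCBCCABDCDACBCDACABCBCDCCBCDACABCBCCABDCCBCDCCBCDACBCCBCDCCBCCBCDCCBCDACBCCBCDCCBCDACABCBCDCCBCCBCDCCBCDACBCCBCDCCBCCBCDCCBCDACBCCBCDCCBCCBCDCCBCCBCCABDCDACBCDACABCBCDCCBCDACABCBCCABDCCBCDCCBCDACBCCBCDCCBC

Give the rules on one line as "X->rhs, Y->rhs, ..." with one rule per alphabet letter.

A->CAB, B->DC, C->CBC, D->DA

  step 1 ⇒ step 2: DCCABCAB ⇒ DA·CBC·CBC·CAB·DC·CBC·CAB·DC
    A ↦ CAB
    B ↦ DC
    C ↦ CBC
    D ↦ DA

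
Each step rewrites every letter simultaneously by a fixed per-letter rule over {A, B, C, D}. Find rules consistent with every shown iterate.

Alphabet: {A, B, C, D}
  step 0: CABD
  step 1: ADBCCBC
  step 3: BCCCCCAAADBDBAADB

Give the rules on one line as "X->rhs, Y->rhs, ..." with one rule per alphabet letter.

  step 0 ⇒ step 1: CABD ⇒ A·DB·CC·BC
    A ↦ DB
    B ↦ CC
    C ↦ A
    D ↦ BC

A->DB, B->CC, C->A, D->BC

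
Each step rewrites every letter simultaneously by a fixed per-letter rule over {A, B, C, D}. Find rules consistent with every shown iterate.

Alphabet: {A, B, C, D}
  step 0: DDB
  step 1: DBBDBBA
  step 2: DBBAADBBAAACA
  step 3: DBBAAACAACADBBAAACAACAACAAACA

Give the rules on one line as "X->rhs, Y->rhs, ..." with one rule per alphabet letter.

  step 2 ⇒ step 3: DBBAADBBAAACA ⇒ DBB·A·A·ACA·ACA·DBB·A·A·ACA·ACA·ACA·A·ACA
    A ↦ ACA
    B ↦ A
    C ↦ A
    D ↦ DBB

A->ACA, B->A, C->A, D->DBB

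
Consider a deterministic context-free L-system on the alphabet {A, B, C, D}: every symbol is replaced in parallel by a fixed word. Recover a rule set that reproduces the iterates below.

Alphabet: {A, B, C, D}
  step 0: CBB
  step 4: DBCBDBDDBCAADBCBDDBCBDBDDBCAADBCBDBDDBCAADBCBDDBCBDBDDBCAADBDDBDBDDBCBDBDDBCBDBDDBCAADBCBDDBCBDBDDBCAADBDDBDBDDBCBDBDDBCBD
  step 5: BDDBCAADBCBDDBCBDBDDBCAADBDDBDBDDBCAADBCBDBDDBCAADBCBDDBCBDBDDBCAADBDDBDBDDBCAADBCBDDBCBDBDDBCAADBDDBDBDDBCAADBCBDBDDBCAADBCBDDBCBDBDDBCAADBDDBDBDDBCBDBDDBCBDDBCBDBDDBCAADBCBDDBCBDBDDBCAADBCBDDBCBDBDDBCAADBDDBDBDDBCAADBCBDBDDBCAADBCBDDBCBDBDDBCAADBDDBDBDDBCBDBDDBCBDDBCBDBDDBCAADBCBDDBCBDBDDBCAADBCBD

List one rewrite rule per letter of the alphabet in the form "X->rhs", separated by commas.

  step 4 ⇒ step 5: DBCBDBDDBCAADBCBDDBCBDBDDBCAADBCBDBDDBCAADBCBDDBCBDBDDBCAADBDDBDBDDBCBDBDDBCBDBDDBCAADBCBDDBCBDBDDBCAADBDDBDBDDBCBDBDDBCBD ⇒ BD·DBC·AA·DBC·BD·DBC·BD·BD·DBC·AA·DBD·DBD·BD·DBC·AA·DBC·BD·BD·DBC·AA·DBC·BD·DBC·BD·BD·DBC·AA·DBD·DBD·BD·DBC·AA·DBC·BD·DBC·BD·BD·DBC·AA·DBD·DBD·BD·DBC·AA·DBC·BD·BD·DBC·AA·DBC·BD·DBC·BD·BD·DBC·AA·DBD·DBD·BD·DBC·BD·BD·DBC·BD·DBC·BD·BD·DBC·AA·DBC·BD·DBC·BD·BD·DBC·AA·DBC·BD·DBC·BD·BD·DBC·AA·DBD·DBD·BD·DBC·AA·DBC·BD·BD·DBC·AA·DBC·BD·DBC·BD·BD·DBC·AA·DBD·DBD·BD·DBC·BD·BD·DBC·BD·DBC·BD·BD·DBC·AA·DBC·BD·DBC·BD·BD·DBC·AA·DBC·BD
    A ↦ DBD
    B ↦ DBC
    C ↦ AA
    D ↦ BD

A->DBD, B->DBC, C->AA, D->BD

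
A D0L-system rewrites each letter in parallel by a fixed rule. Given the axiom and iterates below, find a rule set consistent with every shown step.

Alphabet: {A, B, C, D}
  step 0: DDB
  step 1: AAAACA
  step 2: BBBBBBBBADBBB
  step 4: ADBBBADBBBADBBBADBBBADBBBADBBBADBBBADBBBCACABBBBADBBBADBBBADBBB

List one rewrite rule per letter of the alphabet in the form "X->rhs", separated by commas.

  step 1 ⇒ step 2: AAAACA ⇒ BB·BB·BB·BB·ADB·BB
    A ↦ BB
    C ↦ ADB
  step 0 ⇒ step 1: DDB ⇒ AA·AA·CA
    B ↦ CA
  step 0 ⇒ step 1: DDB ⇒ AA·AA·CA
    D ↦ AA

A->BB, B->CA, C->ADB, D->AA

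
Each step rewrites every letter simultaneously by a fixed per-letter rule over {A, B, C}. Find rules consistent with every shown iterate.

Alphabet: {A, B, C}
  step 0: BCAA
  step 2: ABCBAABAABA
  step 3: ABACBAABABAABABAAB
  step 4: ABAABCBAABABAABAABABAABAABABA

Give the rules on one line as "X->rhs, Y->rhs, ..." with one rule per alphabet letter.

  step 3 ⇒ step 4: ABACBAABABAABABAAB ⇒ AB·A·AB·CB·A·AB·AB·A·AB·A·AB·AB·A·AB·A·AB·AB·A
    A ↦ AB
    B ↦ A
    C ↦ CB

A->AB, B->A, C->CB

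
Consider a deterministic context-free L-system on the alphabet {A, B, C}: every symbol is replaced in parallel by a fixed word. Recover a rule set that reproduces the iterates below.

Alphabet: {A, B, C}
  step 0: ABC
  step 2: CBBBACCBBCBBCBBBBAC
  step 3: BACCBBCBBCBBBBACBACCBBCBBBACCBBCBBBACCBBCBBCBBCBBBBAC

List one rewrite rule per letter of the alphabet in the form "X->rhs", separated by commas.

A->B, B->CBB, C->BAC

  step 2 ⇒ step 3: CBBBACCBBCBBCBBBBAC ⇒ BAC·CBB·CBB·CBB·B·BAC·BAC·CBB·CBB·BAC·CBB·CBB·BAC·CBB·CBB·CBB·CBB·B·BAC
    A ↦ B
    B ↦ CBB
    C ↦ BAC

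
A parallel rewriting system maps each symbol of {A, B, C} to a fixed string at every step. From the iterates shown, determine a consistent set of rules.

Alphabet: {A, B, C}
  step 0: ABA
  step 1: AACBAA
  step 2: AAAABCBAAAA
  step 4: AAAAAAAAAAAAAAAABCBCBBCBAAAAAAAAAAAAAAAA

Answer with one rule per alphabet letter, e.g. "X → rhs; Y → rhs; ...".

  step 1 ⇒ step 2: AACBAA ⇒ AA·AA·B·CB·AA·AA
    A ↦ AA
    B ↦ CB
    C ↦ B

A->AA, B->CB, C->B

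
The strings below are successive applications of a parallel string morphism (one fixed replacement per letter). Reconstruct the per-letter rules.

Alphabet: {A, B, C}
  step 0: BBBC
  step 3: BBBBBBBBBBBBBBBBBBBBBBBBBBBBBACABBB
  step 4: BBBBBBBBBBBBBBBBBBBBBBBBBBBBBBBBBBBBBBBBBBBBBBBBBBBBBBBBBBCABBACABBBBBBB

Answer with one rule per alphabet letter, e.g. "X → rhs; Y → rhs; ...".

A->CAB, B->BB, C->BA

  step 3 ⇒ step 4: BBBBBBBBBBBBBBBBBBBBBBBBBBBBBACABBB ⇒ BB·BB·BB·BB·BB·BB·BB·BB·BB·BB·BB·BB·BB·BB·BB·BB·BB·BB·BB·BB·BB·BB·BB·BB·BB·BB·BB·BB·BB·CAB·BA·CAB·BB·BB·BB
    A ↦ CAB
    B ↦ BB
    C ↦ BA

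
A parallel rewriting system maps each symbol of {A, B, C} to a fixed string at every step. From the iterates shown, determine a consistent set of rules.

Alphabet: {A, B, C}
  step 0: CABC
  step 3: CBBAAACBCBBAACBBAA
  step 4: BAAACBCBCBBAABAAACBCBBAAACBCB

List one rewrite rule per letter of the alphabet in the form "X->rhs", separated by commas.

  step 3 ⇒ step 4: CBBAAACBCBBAACBBAA ⇒ BA·A·A·CB·CB·CB·BA·A·BA·A·A·CB·CB·BA·A·A·CB·CB
    A ↦ CB
    B ↦ A
    C ↦ BA

A->CB, B->A, C->BA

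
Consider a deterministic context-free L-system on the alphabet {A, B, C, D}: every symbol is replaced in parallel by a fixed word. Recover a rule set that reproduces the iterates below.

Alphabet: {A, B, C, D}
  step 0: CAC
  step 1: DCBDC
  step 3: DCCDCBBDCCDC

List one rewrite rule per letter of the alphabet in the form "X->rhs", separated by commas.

A->B, B->AA, C->DC, D->C

  step 0 ⇒ step 1: CAC ⇒ DC·B·DC
    A ↦ B
    C ↦ DC
    B ↦ AA  (constrained at step 1)
    D ↦ C  (constrained at step 1)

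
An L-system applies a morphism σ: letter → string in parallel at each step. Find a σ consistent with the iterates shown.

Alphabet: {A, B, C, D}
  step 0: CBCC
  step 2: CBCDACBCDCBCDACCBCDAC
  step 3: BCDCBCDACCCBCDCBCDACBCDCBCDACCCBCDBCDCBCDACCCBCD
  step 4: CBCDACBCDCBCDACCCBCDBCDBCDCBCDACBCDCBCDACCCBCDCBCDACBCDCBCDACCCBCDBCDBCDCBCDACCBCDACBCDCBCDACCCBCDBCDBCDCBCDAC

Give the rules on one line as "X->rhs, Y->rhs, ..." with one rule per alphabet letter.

  step 3 ⇒ step 4: BCDCBCDACCCBCDCBCDACBCDCBCDACCCBCDBCDCBCDACCCBCD ⇒ C·BCD·AC·BCD·C·BCD·AC·CC·BCD·BCD·BCD·C·BCD·AC·BCD·C·BCD·AC·CC·BCD·C·BCD·AC·BCD·C·BCD·AC·CC·BCD·BCD·BCD·C·BCD·AC·C·BCD·AC·BCD·C·BCD·AC·CC·BCD·BCD·BCD·C·BCD·AC
    A ↦ CC
    B ↦ C
    C ↦ BCD
    D ↦ AC

A->CC, B->C, C->BCD, D->AC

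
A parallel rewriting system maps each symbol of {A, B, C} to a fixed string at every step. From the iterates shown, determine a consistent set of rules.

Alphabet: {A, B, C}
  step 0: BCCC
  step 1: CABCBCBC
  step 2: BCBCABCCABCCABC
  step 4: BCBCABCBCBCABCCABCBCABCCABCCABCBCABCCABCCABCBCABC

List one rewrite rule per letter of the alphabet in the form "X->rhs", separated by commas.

A->B, B->CA, C->BC

  step 1 ⇒ step 2: CABCBCBC ⇒ BC·B·CA·BC·CA·BC·CA·BC
    A ↦ B
    B ↦ CA
    C ↦ BC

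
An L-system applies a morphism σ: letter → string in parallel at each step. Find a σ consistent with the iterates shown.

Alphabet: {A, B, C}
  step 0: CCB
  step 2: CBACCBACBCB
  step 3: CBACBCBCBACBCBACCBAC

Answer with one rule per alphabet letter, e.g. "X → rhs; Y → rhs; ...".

A->B, B->AC, C->CB

  step 2 ⇒ step 3: CBACCBACBCB ⇒ CB·AC·B·CB·CB·AC·B·CB·AC·CB·AC
    A ↦ B
    B ↦ AC
    C ↦ CB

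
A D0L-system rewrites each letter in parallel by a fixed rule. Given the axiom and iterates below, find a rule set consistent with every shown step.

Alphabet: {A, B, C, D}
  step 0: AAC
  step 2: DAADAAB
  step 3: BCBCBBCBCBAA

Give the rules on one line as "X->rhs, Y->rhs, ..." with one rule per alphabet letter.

A->CB, B->AA, C->D, D->B

  step 2 ⇒ step 3: DAADAAB ⇒ B·CB·CB·B·CB·CB·AA
    A ↦ CB
    B ↦ AA
    D ↦ B
    C ↦ D  (constrained at step 0)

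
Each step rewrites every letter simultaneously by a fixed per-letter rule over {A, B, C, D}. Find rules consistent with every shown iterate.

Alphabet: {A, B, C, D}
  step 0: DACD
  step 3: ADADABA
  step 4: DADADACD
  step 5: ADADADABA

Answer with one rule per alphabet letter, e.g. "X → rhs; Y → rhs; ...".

  step 4 ⇒ step 5: DADADACD ⇒ A·D·A·D·A·D·AB·A
    A ↦ D
    C ↦ AB
    D ↦ A
  step 3 ⇒ step 4: ADADABA ⇒ D·A·D·A·D·AC·D
    B ↦ AC

A->D, B->AC, C->AB, D->A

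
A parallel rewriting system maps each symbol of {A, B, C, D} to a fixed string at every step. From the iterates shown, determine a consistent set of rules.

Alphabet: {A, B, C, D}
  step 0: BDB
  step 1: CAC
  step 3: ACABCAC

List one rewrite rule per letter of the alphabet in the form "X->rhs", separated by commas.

  step 0 ⇒ step 1: BDB ⇒ C·A·C
    B ↦ C
    D ↦ A
    A ↦ AB  (constrained at step 1)
    C ↦ DB  (constrained at step 1)

A->AB, B->C, C->DB, D->A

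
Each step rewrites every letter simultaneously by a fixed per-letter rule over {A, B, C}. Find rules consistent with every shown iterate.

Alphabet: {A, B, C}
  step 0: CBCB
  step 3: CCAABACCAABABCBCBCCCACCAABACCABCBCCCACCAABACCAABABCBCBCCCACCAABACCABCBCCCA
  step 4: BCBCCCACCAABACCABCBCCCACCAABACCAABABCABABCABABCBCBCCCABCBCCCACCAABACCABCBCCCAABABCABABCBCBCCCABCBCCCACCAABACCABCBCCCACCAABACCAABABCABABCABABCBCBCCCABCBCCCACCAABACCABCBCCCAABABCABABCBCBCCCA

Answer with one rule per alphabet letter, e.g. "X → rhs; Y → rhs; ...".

  step 3 ⇒ step 4: CCAABACCAABABCBCBCCCACCAABACCABCBCCCACCAABACCAABABCBCBCCCACCAABACCABCBCCCA ⇒ BC·BC·CCA·CCA·ABA·CCA·BC·BC·CCA·CCA·ABA·CCA·ABA·BC·ABA·BC·ABA·BC·BC·BC·CCA·BC·BC·CCA·CCA·ABA·CCA·BC·BC·CCA·ABA·BC·ABA·BC·BC·BC·CCA·BC·BC·CCA·CCA·ABA·CCA·BC·BC·CCA·CCA·ABA·CCA·ABA·BC·ABA·BC·ABA·BC·BC·BC·CCA·BC·BC·CCA·CCA·ABA·CCA·BC·BC·CCA·ABA·BC·ABA·BC·BC·BC·CCA
    A ↦ CCA
    B ↦ ABA
    C ↦ BC

A->CCA, B->ABA, C->BC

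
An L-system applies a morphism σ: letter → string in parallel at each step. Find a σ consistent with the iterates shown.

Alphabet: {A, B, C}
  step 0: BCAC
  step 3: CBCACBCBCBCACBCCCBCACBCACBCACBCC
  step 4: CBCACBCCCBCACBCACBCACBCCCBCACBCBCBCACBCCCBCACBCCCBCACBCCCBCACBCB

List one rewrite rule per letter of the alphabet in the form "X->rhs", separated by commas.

A->CC, B->CA, C->CB

  step 3 ⇒ step 4: CBCACBCBCBCACBCCCBCACBCACBCACBCC ⇒ CB·CA·CB·CC·CB·CA·CB·CA·CB·CA·CB·CC·CB·CA·CB·CB·CB·CA·CB·CC·CB·CA·CB·CC·CB·CA·CB·CC·CB·CA·CB·CB
    A ↦ CC
    B ↦ CA
    C ↦ CB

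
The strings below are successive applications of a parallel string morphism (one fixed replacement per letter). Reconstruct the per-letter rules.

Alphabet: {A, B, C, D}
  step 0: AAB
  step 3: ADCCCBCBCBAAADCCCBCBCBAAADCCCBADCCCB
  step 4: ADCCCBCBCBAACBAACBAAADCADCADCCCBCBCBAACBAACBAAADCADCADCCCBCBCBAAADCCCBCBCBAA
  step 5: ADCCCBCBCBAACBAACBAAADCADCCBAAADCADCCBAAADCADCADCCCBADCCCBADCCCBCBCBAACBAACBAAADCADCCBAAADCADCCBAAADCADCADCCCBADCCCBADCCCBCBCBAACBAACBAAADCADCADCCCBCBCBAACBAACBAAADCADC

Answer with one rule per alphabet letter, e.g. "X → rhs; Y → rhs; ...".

A->ADC, B->AA, C->CB, D->C

  step 4 ⇒ step 5: ADCCCBCBCBAACBAACBAAADCADCADCCCBCBCBAACBAACBAAADCADCADCCCBCBCBAAADCCCBCBCBAA ⇒ ADC·C·CB·CB·CB·AA·CB·AA·CB·AA·ADC·ADC·CB·AA·ADC·ADC·CB·AA·ADC·ADC·ADC·C·CB·ADC·C·CB·ADC·C·CB·CB·CB·AA·CB·AA·CB·AA·ADC·ADC·CB·AA·ADC·ADC·CB·AA·ADC·ADC·ADC·C·CB·ADC·C·CB·ADC·C·CB·CB·CB·AA·CB·AA·CB·AA·ADC·ADC·ADC·C·CB·CB·CB·AA·CB·AA·CB·AA·ADC·ADC
    A ↦ ADC
    B ↦ AA
    C ↦ CB
    D ↦ C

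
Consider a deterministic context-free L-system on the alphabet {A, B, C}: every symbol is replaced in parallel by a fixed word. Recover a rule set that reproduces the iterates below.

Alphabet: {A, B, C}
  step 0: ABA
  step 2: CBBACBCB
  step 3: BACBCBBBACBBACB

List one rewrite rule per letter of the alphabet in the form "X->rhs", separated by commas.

  step 2 ⇒ step 3: CBBACBCB ⇒ BA·CB·CB·B·BA·CB·BA·CB
    A ↦ B
    B ↦ CB
    C ↦ BA

A->B, B->CB, C->BA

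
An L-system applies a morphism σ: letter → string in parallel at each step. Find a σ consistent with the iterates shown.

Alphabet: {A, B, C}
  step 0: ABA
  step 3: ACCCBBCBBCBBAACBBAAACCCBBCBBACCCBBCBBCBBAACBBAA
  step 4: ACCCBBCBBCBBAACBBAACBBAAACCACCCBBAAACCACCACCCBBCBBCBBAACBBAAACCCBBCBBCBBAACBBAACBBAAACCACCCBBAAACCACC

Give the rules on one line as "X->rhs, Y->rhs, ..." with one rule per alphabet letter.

A->ACC, B->A, C->CBB

  step 3 ⇒ step 4: ACCCBBCBBCBBAACBBAAACCCBBCBBACCCBBCBBCBBAACBBAA ⇒ ACC·CBB·CBB·CBB·A·A·CBB·A·A·CBB·A·A·ACC·ACC·CBB·A·A·ACC·ACC·ACC·CBB·CBB·CBB·A·A·CBB·A·A·ACC·CBB·CBB·CBB·A·A·CBB·A·A·CBB·A·A·ACC·ACC·CBB·A·A·ACC·ACC
    A ↦ ACC
    B ↦ A
    C ↦ CBB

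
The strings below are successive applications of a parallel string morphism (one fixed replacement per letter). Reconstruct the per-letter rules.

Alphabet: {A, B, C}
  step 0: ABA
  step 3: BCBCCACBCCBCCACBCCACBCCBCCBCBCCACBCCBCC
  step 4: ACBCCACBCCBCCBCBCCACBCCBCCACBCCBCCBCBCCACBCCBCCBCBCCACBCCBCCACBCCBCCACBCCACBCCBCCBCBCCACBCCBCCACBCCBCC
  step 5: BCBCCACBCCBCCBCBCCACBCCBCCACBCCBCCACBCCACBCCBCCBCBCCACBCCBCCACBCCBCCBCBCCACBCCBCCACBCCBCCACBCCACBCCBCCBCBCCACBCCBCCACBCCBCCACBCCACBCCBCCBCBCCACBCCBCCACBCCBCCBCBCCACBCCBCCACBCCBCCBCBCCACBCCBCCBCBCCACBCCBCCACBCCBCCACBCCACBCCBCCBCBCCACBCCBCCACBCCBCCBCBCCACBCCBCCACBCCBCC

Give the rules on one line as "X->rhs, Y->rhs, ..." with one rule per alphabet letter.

  step 4 ⇒ step 5: ACBCCACBCCBCCBCBCCACBCCBCCACBCCBCCBCBCCACBCCBCCBCBCCACBCCBCCACBCCBCCACBCCACBCCBCCBCBCCACBCCBCCACBCCBCC ⇒ BC·BCC·AC·BCC·BCC·BC·BCC·AC·BCC·BCC·AC·BCC·BCC·AC·BCC·AC·BCC·BCC·BC·BCC·AC·BCC·BCC·AC·BCC·BCC·BC·BCC·AC·BCC·BCC·AC·BCC·BCC·AC·BCC·AC·BCC·BCC·BC·BCC·AC·BCC·BCC·AC·BCC·BCC·AC·BCC·AC·BCC·BCC·BC·BCC·AC·BCC·BCC·AC·BCC·BCC·BC·BCC·AC·BCC·BCC·AC·BCC·BCC·BC·BCC·AC·BCC·BCC·BC·BCC·AC·BCC·BCC·AC·BCC·BCC·AC·BCC·AC·BCC·BCC·BC·BCC·AC·BCC·BCC·AC·BCC·BCC·BC·BCC·AC·BCC·BCC·AC·BCC·BCC
    A ↦ BC
    B ↦ AC
    C ↦ BCC

A->BC, B->AC, C->BCC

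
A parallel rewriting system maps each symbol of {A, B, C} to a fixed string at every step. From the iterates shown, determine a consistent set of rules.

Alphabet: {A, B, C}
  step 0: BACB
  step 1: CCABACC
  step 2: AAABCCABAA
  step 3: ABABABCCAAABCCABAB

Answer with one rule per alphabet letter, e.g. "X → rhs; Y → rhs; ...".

A->AB, B->CC, C->A

  step 2 ⇒ step 3: AAABCCABAA ⇒ AB·AB·AB·CC·A·A·AB·CC·AB·AB
    A ↦ AB
    B ↦ CC
    C ↦ A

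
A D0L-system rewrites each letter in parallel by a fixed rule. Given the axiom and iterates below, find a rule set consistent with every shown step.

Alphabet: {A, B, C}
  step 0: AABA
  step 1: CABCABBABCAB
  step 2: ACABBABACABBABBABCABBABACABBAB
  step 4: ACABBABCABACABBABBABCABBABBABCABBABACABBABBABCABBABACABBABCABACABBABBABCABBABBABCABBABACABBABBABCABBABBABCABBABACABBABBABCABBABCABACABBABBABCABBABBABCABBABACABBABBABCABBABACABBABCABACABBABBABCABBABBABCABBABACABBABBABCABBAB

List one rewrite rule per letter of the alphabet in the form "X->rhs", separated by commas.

  step 1 ⇒ step 2: CABCABBABCAB ⇒ A·CAB·BAB·A·CAB·BAB·BAB·CAB·BAB·A·CAB·BAB
    A ↦ CAB
    B ↦ BAB
    C ↦ A

A->CAB, B->BAB, C->A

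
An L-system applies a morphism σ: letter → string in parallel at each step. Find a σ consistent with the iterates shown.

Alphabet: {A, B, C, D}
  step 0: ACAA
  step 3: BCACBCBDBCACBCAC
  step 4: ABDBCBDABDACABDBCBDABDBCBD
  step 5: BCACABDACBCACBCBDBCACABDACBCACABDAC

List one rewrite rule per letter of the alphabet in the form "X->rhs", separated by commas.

A->BC, B->A, C->BD, D->C

  step 4 ⇒ step 5: ABDBCBDABDACABDBCBDABDBCBD ⇒ BC·A·C·A·BD·A·C·BC·A·C·BC·BD·BC·A·C·A·BD·A·C·BC·A·C·A·BD·A·C
    A ↦ BC
    B ↦ A
    C ↦ BD
    D ↦ C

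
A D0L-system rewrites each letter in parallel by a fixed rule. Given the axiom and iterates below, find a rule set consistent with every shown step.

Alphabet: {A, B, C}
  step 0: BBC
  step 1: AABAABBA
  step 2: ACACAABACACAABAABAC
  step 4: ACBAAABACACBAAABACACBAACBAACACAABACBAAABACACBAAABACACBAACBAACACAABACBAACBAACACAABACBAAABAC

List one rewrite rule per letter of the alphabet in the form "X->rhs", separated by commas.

  step 1 ⇒ step 2: AABAABBA ⇒ AC·AC·AAB·AC·AC·AAB·AAB·AC
    A ↦ AC
    B ↦ AAB
  step 0 ⇒ step 1: BBC ⇒ AAB·AAB·BA
    C ↦ BA

A->AC, B->AAB, C->BA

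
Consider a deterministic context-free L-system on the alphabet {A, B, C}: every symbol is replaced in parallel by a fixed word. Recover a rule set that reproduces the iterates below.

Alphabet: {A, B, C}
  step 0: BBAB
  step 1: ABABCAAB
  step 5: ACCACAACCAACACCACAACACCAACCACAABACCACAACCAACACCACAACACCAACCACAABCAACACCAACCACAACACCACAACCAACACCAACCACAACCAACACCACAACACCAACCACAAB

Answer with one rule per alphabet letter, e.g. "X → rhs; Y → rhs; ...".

  step 0 ⇒ step 1: BBAB ⇒ AB·AB·CA·AB
    A ↦ CA
    B ↦ AB
    C ↦ AC  (constrained at step 1)

A->CA, B->AB, C->AC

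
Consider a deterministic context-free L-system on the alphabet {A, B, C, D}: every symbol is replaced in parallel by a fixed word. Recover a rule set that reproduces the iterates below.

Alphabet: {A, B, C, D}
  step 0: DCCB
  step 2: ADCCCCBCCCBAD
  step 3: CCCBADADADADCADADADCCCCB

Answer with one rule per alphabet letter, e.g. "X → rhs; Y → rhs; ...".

A->CC, B->C, C->AD, D->CB

  step 2 ⇒ step 3: ADCCCCBCCCBAD ⇒ CC·CB·AD·AD·AD·AD·C·AD·AD·AD·C·CC·CB
    A ↦ CC
    B ↦ C
    C ↦ AD
    D ↦ CB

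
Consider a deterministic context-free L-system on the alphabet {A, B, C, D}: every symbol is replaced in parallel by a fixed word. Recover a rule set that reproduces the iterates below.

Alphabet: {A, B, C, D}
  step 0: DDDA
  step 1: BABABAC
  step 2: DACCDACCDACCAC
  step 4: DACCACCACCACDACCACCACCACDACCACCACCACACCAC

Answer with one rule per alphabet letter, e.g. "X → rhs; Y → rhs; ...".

A->C, B->DAC, C->AC, D->BA

  step 1 ⇒ step 2: BABABAC ⇒ DAC·C·DAC·C·DAC·C·AC
    A ↦ C
    B ↦ DAC
    C ↦ AC
  step 0 ⇒ step 1: DDDA ⇒ BA·BA·BA·C
    D ↦ BA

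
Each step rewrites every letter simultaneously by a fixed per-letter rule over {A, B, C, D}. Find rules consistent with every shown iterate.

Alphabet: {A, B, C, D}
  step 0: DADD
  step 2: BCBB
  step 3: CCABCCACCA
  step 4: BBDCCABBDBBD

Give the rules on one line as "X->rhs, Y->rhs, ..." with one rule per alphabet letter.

  step 3 ⇒ step 4: CCABCCACCA ⇒ B·B·D·CCA·B·B·D·B·B·D
    A ↦ D
    B ↦ CCA
    C ↦ B
    D ↦ C  (constrained at step 0)

A->D, B->CCA, C->B, D->C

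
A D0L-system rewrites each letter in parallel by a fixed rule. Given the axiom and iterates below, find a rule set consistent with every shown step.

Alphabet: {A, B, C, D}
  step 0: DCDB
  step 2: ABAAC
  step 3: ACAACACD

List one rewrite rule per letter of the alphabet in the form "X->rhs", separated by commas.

A->AC, B->A, C->D, D->B

  step 2 ⇒ step 3: ABAAC ⇒ AC·A·AC·AC·D
    A ↦ AC
    B ↦ A
    C ↦ D
    D ↦ B  (constrained at step 0)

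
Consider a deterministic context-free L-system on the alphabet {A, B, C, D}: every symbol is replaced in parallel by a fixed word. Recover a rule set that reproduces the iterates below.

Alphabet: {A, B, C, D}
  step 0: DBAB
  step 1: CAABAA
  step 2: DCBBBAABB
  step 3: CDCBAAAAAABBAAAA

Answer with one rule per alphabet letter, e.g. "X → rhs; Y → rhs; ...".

  step 2 ⇒ step 3: DCBBBAABB ⇒ C·DCB·AA·AA·AA·B·B·AA·AA
    A ↦ B
    B ↦ AA
    C ↦ DCB
    D ↦ C

A->B, B->AA, C->DCB, D->C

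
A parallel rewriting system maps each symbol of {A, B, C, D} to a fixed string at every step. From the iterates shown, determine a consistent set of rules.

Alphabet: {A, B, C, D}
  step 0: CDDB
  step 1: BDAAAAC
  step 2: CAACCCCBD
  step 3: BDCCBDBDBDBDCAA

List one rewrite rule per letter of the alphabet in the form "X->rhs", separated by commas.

  step 2 ⇒ step 3: CAACCCCBD ⇒ BD·C·C·BD·BD·BD·BD·C·AA
    A ↦ C
    B ↦ C
    C ↦ BD
    D ↦ AA

A->C, B->C, C->BD, D->AA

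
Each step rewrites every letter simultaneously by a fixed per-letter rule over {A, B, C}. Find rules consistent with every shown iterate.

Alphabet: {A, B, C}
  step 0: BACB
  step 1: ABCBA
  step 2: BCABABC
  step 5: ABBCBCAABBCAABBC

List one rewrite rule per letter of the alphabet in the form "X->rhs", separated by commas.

A->BC, B->A, C->B

  step 1 ⇒ step 2: ABCBA ⇒ BC·A·B·A·BC
    A ↦ BC
    B ↦ A
    C ↦ B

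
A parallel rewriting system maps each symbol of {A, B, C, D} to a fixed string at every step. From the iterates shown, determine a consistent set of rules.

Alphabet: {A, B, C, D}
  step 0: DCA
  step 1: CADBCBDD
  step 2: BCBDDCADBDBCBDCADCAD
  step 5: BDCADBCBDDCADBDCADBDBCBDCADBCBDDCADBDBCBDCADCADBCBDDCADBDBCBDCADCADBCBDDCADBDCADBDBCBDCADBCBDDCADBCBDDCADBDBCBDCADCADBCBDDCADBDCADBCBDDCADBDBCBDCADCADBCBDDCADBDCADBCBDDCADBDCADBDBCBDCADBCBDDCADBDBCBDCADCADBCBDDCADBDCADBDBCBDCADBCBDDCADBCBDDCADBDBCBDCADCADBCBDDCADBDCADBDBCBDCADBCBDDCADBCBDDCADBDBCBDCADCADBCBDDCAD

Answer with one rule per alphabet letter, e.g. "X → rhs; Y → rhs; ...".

  step 1 ⇒ step 2: CADBCBDD ⇒ BC·BDD·CAD·BD·BC·BD·CAD·CAD
    A ↦ BDD
    B ↦ BD
    C ↦ BC
    D ↦ CAD

A->BDD, B->BD, C->BC, D->CAD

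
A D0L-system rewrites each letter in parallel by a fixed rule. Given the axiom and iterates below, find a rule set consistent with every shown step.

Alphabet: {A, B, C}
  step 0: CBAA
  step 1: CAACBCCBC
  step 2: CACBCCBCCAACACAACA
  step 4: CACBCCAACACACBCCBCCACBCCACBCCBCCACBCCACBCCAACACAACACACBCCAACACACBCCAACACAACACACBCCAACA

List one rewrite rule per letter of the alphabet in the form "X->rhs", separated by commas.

  step 1 ⇒ step 2: CAACBCCBC ⇒ CA·CBC·CBC·CA·A·CA·CA·A·CA
    A ↦ CBC
    B ↦ A
    C ↦ CA

A->CBC, B->A, C->CA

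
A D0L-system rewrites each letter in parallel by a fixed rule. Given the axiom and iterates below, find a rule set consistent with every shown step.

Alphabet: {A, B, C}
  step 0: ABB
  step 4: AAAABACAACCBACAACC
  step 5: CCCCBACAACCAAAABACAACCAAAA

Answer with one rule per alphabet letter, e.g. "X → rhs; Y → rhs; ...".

A->C, B->BA, C->AA

  step 4 ⇒ step 5: AAAABACAACCBACAACC ⇒ C·C·C·C·BA·C·AA·C·C·AA·AA·BA·C·AA·C·C·AA·AA
    A ↦ C
    B ↦ BA
    C ↦ AA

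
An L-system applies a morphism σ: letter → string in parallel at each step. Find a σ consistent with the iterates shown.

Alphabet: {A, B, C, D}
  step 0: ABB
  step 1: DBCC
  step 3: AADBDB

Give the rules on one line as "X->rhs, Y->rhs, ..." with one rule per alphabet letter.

A->DB, B->C, C->A, D->C

  step 0 ⇒ step 1: ABB ⇒ DB·C·C
    A ↦ DB
    B ↦ C
    C ↦ A  (constrained at step 1)
    D ↦ C  (constrained at step 1)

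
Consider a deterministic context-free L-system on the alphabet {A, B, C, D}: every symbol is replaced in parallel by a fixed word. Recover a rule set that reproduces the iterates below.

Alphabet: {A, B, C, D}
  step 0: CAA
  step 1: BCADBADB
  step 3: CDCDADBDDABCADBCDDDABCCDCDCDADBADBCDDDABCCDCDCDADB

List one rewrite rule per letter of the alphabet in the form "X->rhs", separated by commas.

A->ADB, B->DDA, C->BC, D->CD

  step 0 ⇒ step 1: CAA ⇒ BC·ADB·ADB
    A ↦ ADB
    C ↦ BC
    B ↦ DDA  (constrained at step 1)
    D ↦ CD  (constrained at step 1)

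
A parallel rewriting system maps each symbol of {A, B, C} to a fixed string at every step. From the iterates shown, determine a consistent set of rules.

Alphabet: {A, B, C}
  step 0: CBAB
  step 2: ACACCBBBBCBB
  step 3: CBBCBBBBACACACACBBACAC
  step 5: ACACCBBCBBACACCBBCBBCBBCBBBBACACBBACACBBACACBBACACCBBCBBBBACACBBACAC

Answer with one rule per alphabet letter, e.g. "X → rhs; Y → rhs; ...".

A->C, B->AC, C->BB

  step 2 ⇒ step 3: ACACCBBBBCBB ⇒ C·BB·C·BB·BB·AC·AC·AC·AC·BB·AC·AC
    A ↦ C
    B ↦ AC
    C ↦ BB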